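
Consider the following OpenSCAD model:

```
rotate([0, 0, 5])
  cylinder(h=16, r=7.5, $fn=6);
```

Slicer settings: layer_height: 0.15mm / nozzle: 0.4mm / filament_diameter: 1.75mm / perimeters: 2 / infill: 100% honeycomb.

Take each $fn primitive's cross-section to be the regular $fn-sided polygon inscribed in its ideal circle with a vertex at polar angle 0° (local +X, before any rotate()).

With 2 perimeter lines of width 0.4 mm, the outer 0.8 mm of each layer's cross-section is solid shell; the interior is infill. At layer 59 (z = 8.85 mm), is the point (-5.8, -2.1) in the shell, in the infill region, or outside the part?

shell

At z = 8.85 mm: the r=7.5 cylinder gives a regular 6-gon of circumradius 7.5 (constant along its height); (rotated 5° about Z; rotation is an isometry so areas/perimeters/island counts are preserved). Overall, the cross-section is a single solid region. Undo the 5° rotation: the query point maps to (-5.961, -1.587) in the un-rotated model frame. The nearest boundary edge runs (-7.50, 0.00)→(-3.75, -6.50); distance from the point to it = 0.54 mm. The point is inside the cross-section, 0.54 mm from the nearest boundary — within the 0.8 mm shell band (2 × 0.4).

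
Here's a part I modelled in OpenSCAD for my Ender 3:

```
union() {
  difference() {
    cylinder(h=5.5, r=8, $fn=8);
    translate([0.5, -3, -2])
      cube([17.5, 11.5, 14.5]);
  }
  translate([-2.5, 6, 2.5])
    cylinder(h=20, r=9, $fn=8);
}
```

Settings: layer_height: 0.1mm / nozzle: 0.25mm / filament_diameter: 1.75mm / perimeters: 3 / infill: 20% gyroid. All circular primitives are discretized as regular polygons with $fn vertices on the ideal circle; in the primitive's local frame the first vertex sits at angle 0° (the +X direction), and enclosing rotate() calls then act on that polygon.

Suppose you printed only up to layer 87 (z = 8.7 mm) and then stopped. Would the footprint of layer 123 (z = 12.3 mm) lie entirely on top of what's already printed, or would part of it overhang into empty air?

entirely on top

Compare the two slices. At z = 8.7: the cylinder is not intersected at this z (z outside [0, 5.5]); the cube at (0.5, -3) (footprint 17.5×11.5) is included at this height (area 201.25 mm²); Taking the first minus the rest: the first operand is absent here, so nothing remains; the r=9 cylinder at (-2.5, 6) contributes a regular 8-gon of circumradius 9 (area = (8/2)·9.000²·sin(360°/8) = 229.10 mm²); Taking the union: only the r=9 cylinder at (-2.5, 6) is present, so the union is just that shape — area = 229.10 mm². At z = 12.3: the cylinder is absent (z outside [0, 5.5]); the 17.5×11.5 cube at (0.5, -3) contributes its full rectangle (area 201.25 mm²); After the difference (first − rest): the first operand is absent here, so nothing remains; the r=9 cylinder at (-2.5, 6) gives a regular 8-gon of circumradius 9 (constant along its height) (area = (8/2)·9.000²·sin(360°/8) = 229.10 mm²); Combining (union): only the r=9 cylinder at (-2.5, 6) is present, so the union is just that shape — area = 229.10 mm². Checking containment: the cross-section at z = 12.3 is a subset of the cross-section at z = 8.7.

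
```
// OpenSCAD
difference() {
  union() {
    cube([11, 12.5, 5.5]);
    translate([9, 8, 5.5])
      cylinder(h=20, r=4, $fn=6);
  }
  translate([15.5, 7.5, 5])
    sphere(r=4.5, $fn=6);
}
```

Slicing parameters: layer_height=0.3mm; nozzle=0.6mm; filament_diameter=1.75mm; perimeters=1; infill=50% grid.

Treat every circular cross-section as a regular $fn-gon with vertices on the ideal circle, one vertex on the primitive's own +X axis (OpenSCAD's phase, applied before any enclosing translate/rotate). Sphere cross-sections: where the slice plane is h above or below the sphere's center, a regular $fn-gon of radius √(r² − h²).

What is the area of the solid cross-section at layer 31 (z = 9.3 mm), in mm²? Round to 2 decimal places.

At z = 9.3 mm: the cube does not reach this height (z outside [0, 5.5]); the r=4 cylinder at (9, 8) contributes a regular 6-gon of circumradius 4 (area = (6/2)·4.000²·sin(360°/6) = 41.57 mm²); Combining (union): only the r=4 cylinder at (9, 8) is present, so the union is just that shape — area = 41.57 mm²; the r=4.5 sphere at (15.5, 7.5) slices to a regular 6-gon of circumradius 1.327 (√(r²−h²) with h=4.3 from center) (area = (6/2)·1.327²·sin(360°/6) = 4.57 mm²); After the difference (first − rest): starting from that combined region (41.57 mm²), the r=4.5 sphere at (15.5, 7.5) misses the remaining region (no effect) — area = 41.57 mm². Overall, the cross-section is a single solid region. Net area = 41.57 mm².

41.57 mm²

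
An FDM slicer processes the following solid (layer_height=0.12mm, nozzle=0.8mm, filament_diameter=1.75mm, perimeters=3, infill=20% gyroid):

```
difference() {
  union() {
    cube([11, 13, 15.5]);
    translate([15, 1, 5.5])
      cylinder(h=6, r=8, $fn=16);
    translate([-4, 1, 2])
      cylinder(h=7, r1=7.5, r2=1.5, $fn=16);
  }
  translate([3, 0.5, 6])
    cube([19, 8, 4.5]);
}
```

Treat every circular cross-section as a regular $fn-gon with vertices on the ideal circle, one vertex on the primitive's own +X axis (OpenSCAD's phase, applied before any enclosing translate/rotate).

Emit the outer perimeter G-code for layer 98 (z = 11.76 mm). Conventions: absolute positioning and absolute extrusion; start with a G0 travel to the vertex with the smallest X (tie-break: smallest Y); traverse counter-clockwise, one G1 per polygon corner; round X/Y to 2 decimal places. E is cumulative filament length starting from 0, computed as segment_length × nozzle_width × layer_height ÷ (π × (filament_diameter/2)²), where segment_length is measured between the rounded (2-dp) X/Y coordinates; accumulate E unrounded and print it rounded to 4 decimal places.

At z = 11.76 mm: the cube (footprint 11×13) is included at this height; the cylinder at (15, 1) is not intersected at this z (z outside [5.5, 11.5]); the cone at (-4, 1) is absent (z outside [2, 9]); Taking the union: only the 11×13 cube is present, so the union is just that shape — 1 connected region; the cube at (3, 0.5) is not intersected at this z (z outside [6, 10.5]); Taking the first minus the rest: none of the subtracted shapes is present at this height, so that combined region is unchanged — 1 connected region. The outline is a single polygon with 4 vertices. Extrusion per mm of travel: 0.8 × 0.12 / (π × 0.875²) = 0.039912. Accumulating E over each segment gives final E = 1.9158.

G0 X0.00 Y0.00 Z11.76
G1 X11.00 Y0.00 E0.4390
G1 X11.00 Y13.00 E0.9579
G1 X0.00 Y13.00 E1.3969
G1 X0.00 Y0.00 E1.9158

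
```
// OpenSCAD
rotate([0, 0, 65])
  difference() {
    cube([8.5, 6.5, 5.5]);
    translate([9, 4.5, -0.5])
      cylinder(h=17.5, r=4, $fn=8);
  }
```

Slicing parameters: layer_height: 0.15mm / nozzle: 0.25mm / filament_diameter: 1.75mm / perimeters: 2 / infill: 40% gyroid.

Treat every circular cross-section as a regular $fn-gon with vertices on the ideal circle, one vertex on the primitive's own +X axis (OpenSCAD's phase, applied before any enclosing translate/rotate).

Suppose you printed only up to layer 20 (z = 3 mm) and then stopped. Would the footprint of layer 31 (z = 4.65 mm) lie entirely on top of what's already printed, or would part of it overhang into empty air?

Compare the two slices. At z = 3: the cube is present — its section is the full 8.5×6.5 rectangle (area 55.25 mm²); the r=4 cylinder at (9, 4.5) gives a regular 8-gon of circumradius 4 (constant along its height) (area = (8/2)·4.000²·sin(360°/8) = 45.25 mm²); Taking the first minus the rest: starting from the 8.5×6.5 cube (55.25 mm²), the r=4 cylinder at (9, 4.5) partially overlaps it — only the 15.54 mm² overlap (of its 45.25 mm²) is removed, clipping the outline — area = 39.71 mm²; (rotated 65° about Z; rotation is an isometry so areas/perimeters/island counts are preserved). At z = 4.65: the 8.5×6.5 cube contributes its full rectangle (area 55.25 mm²); the cylinder at (9, 4.5): section is a regular 8-gon, circumradius r=4 (area = (8/2)·4.000²·sin(360°/8) = 45.25 mm²); Taking the first minus the rest: starting from the 8.5×6.5 cube (55.25 mm²), the r=4 cylinder at (9, 4.5) partially overlaps it — only the 15.54 mm² overlap (of its 45.25 mm²) is removed, clipping the outline — area = 39.71 mm²; (whole slice rotated 65° about Z — lengths, areas and connectivity unchanged). Checking containment: the cross-section at z = 4.65 is a subset of the cross-section at z = 3.

entirely on top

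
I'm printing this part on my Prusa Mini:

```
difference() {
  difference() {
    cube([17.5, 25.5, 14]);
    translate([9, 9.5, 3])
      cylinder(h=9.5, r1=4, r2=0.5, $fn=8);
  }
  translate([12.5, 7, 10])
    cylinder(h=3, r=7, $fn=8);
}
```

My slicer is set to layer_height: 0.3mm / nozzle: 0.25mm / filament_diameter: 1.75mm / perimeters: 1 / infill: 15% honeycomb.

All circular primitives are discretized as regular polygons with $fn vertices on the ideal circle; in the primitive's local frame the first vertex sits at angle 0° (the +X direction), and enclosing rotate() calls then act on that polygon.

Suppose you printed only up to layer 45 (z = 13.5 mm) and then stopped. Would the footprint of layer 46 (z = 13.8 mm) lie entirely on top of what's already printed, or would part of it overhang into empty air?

entirely on top

Compare the two slices. At z = 13.5: the cube (footprint 17.5×25.5) is included at this height (area 446.25 mm²); the cone at (9, 9.5) is absent (z outside [3, 12.5]); After the difference (first − rest): none of the subtracted shapes is present at this height, so the 17.5×25.5 cube is unchanged — area = 446.25 mm²; the cylinder at (12.5, 7) is absent (z outside [10, 13]); Taking the first minus the rest: none of the subtracted shapes is present at this height, so the result so far is unchanged — area = 446.25 mm². At z = 13.8: the 17.5×25.5 cube contributes its full rectangle (area 446.25 mm²); the cone at (9, 9.5) does not reach this height (z outside [3, 12.5]); After the difference (first − rest): none of the subtracted shapes is present at this height, so the 17.5×25.5 cube is unchanged — area = 446.25 mm²; the cylinder at (12.5, 7) does not reach this height (z outside [10, 13]); Taking the first minus the rest: none of the subtracted shapes is present at this height, so that combined region is unchanged — area = 446.25 mm². Checking containment: the cross-section at z = 13.8 is a subset of the cross-section at z = 13.5.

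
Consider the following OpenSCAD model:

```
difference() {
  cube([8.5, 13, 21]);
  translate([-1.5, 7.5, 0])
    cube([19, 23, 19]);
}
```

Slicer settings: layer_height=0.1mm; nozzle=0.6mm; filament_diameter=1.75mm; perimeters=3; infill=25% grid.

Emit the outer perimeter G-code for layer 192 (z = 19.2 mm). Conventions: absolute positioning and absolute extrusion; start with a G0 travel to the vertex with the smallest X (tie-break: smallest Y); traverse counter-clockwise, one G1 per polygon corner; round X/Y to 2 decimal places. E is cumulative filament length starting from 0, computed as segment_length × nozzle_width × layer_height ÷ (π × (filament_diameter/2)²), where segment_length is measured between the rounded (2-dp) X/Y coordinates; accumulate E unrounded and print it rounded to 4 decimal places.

At z = 19.2 mm: the cube is present — its section is the full 8.5×13 rectangle; the cube at (-1.5, 7.5) is absent (z outside [0, 19]); Taking the first minus the rest: none of the subtracted shapes is present at this height, so the 8.5×13 cube is unchanged — 1 connected region. The outline is a single polygon with 4 vertices. Extrusion per mm of travel: 0.6 × 0.1 / (π × 0.875²) = 0.024945. Accumulating E over each segment gives final E = 1.0726.

G0 X0.00 Y0.00 Z19.20
G1 X8.50 Y0.00 E0.2120
G1 X8.50 Y13.00 E0.5363
G1 X0.00 Y13.00 E0.7484
G1 X0.00 Y0.00 E1.0726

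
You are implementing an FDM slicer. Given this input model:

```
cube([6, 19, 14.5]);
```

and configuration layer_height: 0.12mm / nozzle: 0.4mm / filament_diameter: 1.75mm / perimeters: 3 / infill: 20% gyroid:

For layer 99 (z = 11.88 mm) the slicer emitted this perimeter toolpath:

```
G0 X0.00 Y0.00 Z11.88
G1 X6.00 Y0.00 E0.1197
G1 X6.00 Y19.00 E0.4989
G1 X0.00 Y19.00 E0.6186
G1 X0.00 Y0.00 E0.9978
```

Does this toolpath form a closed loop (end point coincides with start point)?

yes

Start point (G0): (0.00, 0.00). End point (last G1): the path returns to the start — closed.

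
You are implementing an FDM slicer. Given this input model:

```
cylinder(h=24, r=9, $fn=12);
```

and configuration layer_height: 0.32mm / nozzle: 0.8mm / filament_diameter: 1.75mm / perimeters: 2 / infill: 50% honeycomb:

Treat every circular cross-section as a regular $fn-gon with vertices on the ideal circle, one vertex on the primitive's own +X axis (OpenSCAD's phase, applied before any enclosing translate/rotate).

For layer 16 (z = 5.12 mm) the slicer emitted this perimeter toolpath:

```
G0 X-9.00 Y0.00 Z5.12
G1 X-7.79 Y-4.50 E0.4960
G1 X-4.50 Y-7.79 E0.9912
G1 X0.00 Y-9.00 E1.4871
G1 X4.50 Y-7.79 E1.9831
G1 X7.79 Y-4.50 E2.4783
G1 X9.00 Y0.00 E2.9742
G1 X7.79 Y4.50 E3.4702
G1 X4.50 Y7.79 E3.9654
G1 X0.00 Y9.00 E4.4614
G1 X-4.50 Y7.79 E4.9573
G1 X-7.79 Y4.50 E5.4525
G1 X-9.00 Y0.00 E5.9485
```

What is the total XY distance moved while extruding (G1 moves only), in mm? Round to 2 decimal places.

Sum the Euclidean lengths of each G1 segment: total = 55.89 mm.

55.89 mm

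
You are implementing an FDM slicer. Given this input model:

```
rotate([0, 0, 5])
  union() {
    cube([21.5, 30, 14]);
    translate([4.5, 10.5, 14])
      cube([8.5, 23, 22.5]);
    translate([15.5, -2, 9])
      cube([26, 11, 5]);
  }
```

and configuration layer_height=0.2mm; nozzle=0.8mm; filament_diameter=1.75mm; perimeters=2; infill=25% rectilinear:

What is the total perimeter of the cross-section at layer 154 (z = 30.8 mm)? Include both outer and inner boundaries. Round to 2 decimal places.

At z = 30.8 mm: the cube is absent (z outside [0, 14]); the cube at (4.5, 10.5) (footprint 8.5×23) is included at this height (perimeter 63.00 mm); the cube at (15.5, -2) is not intersected at this z (z outside [9, 14]); Merging all regions: only the 8.5×23 cube at (4.5, 10.5) is present, so the union is just that shape — boundary = 63.00 mm; (whole slice rotated 5° about Z — lengths, areas and connectivity unchanged). Overall, the cross-section is a single solid region. Total boundary length (outer) = 63.00 mm.

63.00 mm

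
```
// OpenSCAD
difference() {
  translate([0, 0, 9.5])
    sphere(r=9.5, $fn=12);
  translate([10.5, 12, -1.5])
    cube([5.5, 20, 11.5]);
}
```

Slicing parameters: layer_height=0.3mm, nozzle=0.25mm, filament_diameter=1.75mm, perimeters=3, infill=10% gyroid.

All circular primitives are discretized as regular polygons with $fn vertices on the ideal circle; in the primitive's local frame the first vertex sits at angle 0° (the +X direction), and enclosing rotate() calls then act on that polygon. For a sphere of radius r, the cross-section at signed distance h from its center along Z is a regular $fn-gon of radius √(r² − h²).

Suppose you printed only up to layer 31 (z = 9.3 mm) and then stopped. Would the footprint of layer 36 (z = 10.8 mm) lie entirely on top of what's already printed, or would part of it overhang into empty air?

Compare the two slices. At z = 9.3: the r=9.5 sphere slices to a regular 12-gon of circumradius 9.498 (√(r²−h²) with h=0.2 from center) (area = (12/2)·9.498²·sin(360°/12) = 270.63 mm²); the cube at (10.5, 12) is present — its section is the full 5.5×20 rectangle (area 110.00 mm²); Taking the first minus the rest: starting from the r=9.5 sphere (270.63 mm²), the 5.5×20 cube at (10.5, 12) misses the remaining region (no effect) — area = 270.63 mm². At z = 10.8: the r=9.5 sphere contributes a regular 12-gon of circumradius √(9.5²−1.3²) = 9.411 (area = (12/2)·9.411²·sin(360°/12) = 265.68 mm²); the cube at (10.5, 12) is not intersected at this z (z outside [-1.5, 10]); Subtracting the remaining from the first: none of the subtracted shapes is present at this height, so the r=9.5 sphere is unchanged — area = 265.68 mm². Checking containment: the cross-section at z = 10.8 is a subset of the cross-section at z = 9.3.

entirely on top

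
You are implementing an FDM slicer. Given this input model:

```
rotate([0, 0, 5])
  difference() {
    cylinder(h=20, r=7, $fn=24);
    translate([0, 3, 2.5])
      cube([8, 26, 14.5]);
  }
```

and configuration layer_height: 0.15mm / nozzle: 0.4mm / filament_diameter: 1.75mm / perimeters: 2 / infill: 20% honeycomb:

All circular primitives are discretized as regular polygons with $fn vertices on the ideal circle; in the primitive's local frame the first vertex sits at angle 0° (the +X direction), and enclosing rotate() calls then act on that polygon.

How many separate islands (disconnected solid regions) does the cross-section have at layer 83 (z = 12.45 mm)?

1

At z = 12.45 mm: the r=7 cylinder gives a regular 24-gon of circumradius 7 (constant along its height); the cube at (0, 3) (footprint 8×26) is included at this height; Taking the first minus the rest: starting from the r=7 cylinder, the 8×26 cube at (0, 3) partially overlaps it — only the 17.84 mm² overlap (of its 208.00 mm²) is removed, clipping the outline — 1 connected region; (rotated 5° about Z; rotation is an isometry so areas/perimeters/island counts are preserved). Overall, the cross-section is a single solid region. Island count = 1.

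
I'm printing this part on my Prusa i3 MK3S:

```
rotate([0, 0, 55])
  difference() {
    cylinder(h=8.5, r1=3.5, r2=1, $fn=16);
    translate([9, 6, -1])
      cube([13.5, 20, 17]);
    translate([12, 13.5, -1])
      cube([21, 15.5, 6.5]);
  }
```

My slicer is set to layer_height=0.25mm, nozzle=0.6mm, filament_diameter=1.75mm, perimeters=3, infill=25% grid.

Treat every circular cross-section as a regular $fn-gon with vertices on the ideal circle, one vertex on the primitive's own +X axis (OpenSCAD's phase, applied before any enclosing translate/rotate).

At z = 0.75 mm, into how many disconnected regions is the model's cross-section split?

At z = 0.75 mm: the cone (r1=3.5→r2=1) has section circumradius 3.279 here — a regular 16-gon; the cube at (9, 6) (footprint 13.5×20) is included at this height; the cube at (12, 13.5) is present — its section is the full 21×15.5 rectangle; After the difference (first − rest): starting from the cone, the 13.5×20 cube at (9, 6) misses the remaining region (no effect); the 21×15.5 cube at (12, 13.5) misses the remaining region (no effect) — 1 connected region; (whole slice rotated 55° about Z — lengths, areas and connectivity unchanged). The result has 1 disconnected region.

1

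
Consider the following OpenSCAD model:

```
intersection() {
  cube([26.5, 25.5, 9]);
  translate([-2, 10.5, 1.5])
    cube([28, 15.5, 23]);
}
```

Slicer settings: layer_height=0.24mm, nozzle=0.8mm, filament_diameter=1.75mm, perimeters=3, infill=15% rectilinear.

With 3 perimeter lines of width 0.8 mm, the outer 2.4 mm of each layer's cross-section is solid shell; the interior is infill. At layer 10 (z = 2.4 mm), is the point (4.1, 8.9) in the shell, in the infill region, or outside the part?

At z = 2.4 mm: the cube is present — its section is the full 26.5×25.5 rectangle; the cube at (-2, 10.5) (footprint 28×15.5) is included at this height; Keeping only the common overlap: the 28×15.5 cube at (-2, 10.5) partially overlaps the 26.5×25.5 cube; clipping to the common part keeps 390.00 mm² — 1 connected region. Overall, the cross-section is a single solid region. The nearest boundary edge runs (26.00, 10.50)→(0.00, 10.50); distance from the point to it = 1.60 mm. The point is not inside any of the regions above, so it lies outside the cross-section (1.60 mm from the nearest boundary).

outside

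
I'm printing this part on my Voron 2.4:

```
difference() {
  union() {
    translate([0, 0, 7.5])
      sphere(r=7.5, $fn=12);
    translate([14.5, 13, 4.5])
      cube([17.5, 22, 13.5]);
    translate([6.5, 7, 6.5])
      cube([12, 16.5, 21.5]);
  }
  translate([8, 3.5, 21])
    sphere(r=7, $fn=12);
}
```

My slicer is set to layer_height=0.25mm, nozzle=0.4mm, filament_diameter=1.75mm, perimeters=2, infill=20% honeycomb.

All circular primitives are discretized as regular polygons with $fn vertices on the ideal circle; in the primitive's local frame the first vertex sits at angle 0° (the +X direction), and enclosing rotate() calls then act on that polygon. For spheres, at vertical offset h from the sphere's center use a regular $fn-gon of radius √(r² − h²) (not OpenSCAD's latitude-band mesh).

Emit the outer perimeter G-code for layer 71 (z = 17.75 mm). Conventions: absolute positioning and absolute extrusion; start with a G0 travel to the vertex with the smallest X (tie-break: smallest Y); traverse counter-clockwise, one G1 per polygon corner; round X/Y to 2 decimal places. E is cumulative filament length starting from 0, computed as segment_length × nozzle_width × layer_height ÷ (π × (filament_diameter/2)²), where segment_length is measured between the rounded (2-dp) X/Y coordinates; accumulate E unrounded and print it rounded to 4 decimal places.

At z = 17.75 mm: the sphere is absent (|z−center|=10.250 > r=7.5); the 17.5×22 cube at (14.5, 13) contributes its full rectangle; the cube at (6.5, 7) is present — its section is the full 12×16.5 rectangle; Taking the union: the regions partially overlap (shared area 42.00 mm²), so overlapping operands fuse into one piece — 1 connected region; the r=7 sphere at (8, 3.5) slices to a regular 12-gon of circumradius 6.200 (√(r²−h²) with h=3.25 from center); Taking the first minus the rest: starting from that combined region, the r=7 sphere at (8, 3.5) partially overlaps it — only the 12.58 mm² overlap (of its 115.31 mm²) is removed, clipping the outline — 1 connected region. The outline is a single polygon with 11 vertices. Extrusion per mm of travel: 0.4 × 0.25 / (π × 0.875²) = 0.041575. Accumulating E over each segment gives final E = 4.3918.

G0 X6.50 Y9.30 Z17.75
G1 X8.00 Y9.70 E0.0645
G1 X11.10 Y8.87 E0.1980
G1 X12.97 Y7.00 E0.3079
G1 X18.50 Y7.00 E0.5378
G1 X18.50 Y13.00 E0.7873
G1 X32.00 Y13.00 E1.3485
G1 X32.00 Y35.00 E2.2632
G1 X14.50 Y35.00 E2.9908
G1 X14.50 Y23.50 E3.4689
G1 X6.50 Y23.50 E3.8015
G1 X6.50 Y9.30 E4.3918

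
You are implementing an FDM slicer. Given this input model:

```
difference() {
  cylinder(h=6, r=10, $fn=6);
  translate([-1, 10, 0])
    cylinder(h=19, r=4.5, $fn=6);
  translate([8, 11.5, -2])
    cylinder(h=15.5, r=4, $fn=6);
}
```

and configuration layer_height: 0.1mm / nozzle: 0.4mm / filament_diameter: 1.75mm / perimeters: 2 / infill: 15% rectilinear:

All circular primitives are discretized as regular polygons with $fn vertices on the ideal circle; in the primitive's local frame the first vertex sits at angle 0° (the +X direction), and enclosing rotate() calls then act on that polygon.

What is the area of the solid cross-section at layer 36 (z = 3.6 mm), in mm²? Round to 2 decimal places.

244.52 mm²

At z = 3.6 mm: the r=10 cylinder gives a regular 6-gon of circumradius 10 (constant along its height) (area = (6/2)·10.000²·sin(360°/6) = 259.81 mm²); the r=4.5 cylinder at (-1, 10) contributes a regular 6-gon of circumradius 4.5 (area = (6/2)·4.500²·sin(360°/6) = 52.61 mm²); the r=4 cylinder at (8, 11.5) gives a regular 6-gon of circumradius 4 (constant along its height) (area = (6/2)·4.000²·sin(360°/6) = 41.57 mm²); After the difference (first − rest): starting from the r=10 cylinder (259.81 mm²), the r=4.5 cylinder at (-1, 10) partially overlaps it — only the 15.28 mm² overlap (of its 52.61 mm²) is removed, clipping the outline; the r=4 cylinder at (8, 11.5) misses the remaining region (no effect) — area = 244.52 mm². Overall, the cross-section is a single solid region. Net area = 244.52 mm².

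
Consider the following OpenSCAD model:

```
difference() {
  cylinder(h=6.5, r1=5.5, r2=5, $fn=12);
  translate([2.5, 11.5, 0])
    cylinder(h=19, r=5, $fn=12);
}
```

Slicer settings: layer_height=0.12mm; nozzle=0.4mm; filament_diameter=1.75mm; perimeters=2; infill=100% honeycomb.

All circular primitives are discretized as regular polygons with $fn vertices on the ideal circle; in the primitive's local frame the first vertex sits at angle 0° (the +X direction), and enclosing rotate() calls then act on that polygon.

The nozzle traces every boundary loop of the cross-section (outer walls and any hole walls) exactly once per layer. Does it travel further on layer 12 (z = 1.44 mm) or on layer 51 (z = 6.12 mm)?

Layer 12 (z = 1.44): the cone contributes a regular 12-gon of circumradius 5.389 (interpolated between r1=5.5 and r2=5 at t=0.222) (perimeter = 2·12·5.389·sin(180°/12) = 33.48 mm); the r=5 cylinder at (2.5, 11.5) contributes a regular 12-gon of circumradius 5 (perimeter = 2·12·5.000·sin(180°/12) = 31.06 mm); Subtracting the remaining from the first: starting from the cone, the r=5 cylinder at (2.5, 11.5) misses the remaining region (no effect) — boundary = 33.48 mm. So its perimeter = 33.48 mm. Layer 51 (z = 6.12): the cone: at t=0.942 of its height the radius interpolates to r₁+(r₂−r₁)t = 5.029, giving a regular 12-gon of that circumradius (perimeter = 2·12·5.029·sin(180°/12) = 31.24 mm); the r=5 cylinder at (2.5, 11.5) contributes a regular 12-gon of circumradius 5 (perimeter = 2·12·5.000·sin(180°/12) = 31.06 mm); After the difference (first − rest): starting from the cone, the r=5 cylinder at (2.5, 11.5) misses the remaining region (no effect) — boundary = 31.24 mm. So its perimeter = 31.24 mm. Layer 12 is larger (33.48 vs 31.24 mm).

layer 12 (z = 1.44 mm)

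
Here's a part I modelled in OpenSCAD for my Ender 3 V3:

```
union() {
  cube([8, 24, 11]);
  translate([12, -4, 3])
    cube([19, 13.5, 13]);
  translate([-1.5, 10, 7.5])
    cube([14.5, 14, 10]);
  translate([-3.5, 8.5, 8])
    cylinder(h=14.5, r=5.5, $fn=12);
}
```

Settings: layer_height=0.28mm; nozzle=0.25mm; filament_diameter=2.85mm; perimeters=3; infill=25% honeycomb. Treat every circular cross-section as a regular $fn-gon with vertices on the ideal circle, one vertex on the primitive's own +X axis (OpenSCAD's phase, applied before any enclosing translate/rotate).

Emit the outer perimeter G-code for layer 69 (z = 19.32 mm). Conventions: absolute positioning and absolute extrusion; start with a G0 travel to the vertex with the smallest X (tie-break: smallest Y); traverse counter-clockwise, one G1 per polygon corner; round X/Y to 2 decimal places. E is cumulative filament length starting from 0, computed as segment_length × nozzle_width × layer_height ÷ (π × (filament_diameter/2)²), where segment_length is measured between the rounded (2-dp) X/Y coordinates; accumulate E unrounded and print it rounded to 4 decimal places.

At z = 19.32 mm: the cube does not reach this height (z outside [0, 11]); the cube at (12, -4) is absent (z outside [3, 16]); the cube at (-1.5, 10) is absent (z outside [7.5, 17.5]); the cylinder at (-3.5, 8.5): section is a regular 12-gon, circumradius r=5.5; Merging all regions: only the r=5.5 cylinder at (-3.5, 8.5) is present, so the union is just that shape — 1 connected region. The outline is a single polygon with 12 vertices. Extrusion per mm of travel: 0.25 × 0.28 / (π × 1.425²) = 0.010973. Accumulating E over each segment gives final E = 0.3748.

G0 X-9.00 Y8.50 Z19.32
G1 X-8.26 Y5.75 E0.0312
G1 X-6.25 Y3.74 E0.0624
G1 X-3.50 Y3.00 E0.0937
G1 X-0.75 Y3.74 E0.1249
G1 X1.26 Y5.75 E0.1561
G1 X2.00 Y8.50 E0.1874
G1 X1.26 Y11.25 E0.2186
G1 X-0.75 Y13.26 E0.2498
G1 X-3.50 Y14.00 E0.2811
G1 X-6.25 Y13.26 E0.3123
G1 X-8.26 Y11.25 E0.3435
G1 X-9.00 Y8.50 E0.3748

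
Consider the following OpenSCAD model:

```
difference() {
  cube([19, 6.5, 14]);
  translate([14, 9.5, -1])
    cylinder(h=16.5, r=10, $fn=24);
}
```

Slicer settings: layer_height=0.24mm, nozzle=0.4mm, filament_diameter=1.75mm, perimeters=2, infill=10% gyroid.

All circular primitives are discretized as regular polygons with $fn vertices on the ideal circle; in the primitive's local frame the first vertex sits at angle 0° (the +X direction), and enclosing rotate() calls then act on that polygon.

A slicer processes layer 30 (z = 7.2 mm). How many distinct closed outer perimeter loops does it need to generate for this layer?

2

At z = 7.2 mm: the cube is present — its section is the full 19×6.5 rectangle; the cylinder at (14, 9.5): section is a regular 24-gon, circumradius r=10; After the difference (first − rest): starting from the 19×6.5 cube, the r=10 cylinder at (14, 9.5) partially overlaps it — only the 79.03 mm² overlap (of its 310.58 mm²) is removed, clipping the outline — 2 connected regions. The result has 2 disconnected regions.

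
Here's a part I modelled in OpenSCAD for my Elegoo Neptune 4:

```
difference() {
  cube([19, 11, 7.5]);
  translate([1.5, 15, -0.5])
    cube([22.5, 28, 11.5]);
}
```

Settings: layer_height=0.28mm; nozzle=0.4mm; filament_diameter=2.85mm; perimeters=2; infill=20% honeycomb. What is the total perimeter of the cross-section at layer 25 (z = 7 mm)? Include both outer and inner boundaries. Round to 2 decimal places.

At z = 7 mm: the cube is present — its section is the full 19×11 rectangle (perimeter 60.00 mm); the cube at (1.5, 15) (footprint 22.5×28) is included at this height (perimeter 101.00 mm); Taking the first minus the rest: starting from the 19×11 cube, the 22.5×28 cube at (1.5, 15) misses the remaining region (no effect) — boundary = 60.00 mm. Overall, the cross-section is a single solid region. Total boundary length (outer) = 60.00 mm.

60.00 mm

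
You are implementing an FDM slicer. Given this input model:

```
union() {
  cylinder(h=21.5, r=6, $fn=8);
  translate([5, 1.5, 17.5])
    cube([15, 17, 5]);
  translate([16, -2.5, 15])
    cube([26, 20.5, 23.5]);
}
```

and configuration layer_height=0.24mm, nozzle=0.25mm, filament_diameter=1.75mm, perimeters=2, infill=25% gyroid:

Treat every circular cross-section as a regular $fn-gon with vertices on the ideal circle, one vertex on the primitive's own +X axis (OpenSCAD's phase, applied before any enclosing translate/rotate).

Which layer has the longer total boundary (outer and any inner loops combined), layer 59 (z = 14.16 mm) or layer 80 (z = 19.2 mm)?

Layer 59 (z = 14.16): the cylinder: section is a regular 8-gon, circumradius r=6 (perimeter = 2·8·6.000·sin(180°/8) = 36.74 mm); the cube at (5, 1.5) does not reach this height (z outside [17.5, 22.5]); the cube at (16, -2.5) is absent (z outside [15, 38.5]); Merging all regions: only the r=6 cylinder is present, so the union is just that shape — boundary = 36.74 mm. So its perimeter = 36.74 mm. Layer 80 (z = 19.2): the cylinder: section is a regular 8-gon, circumradius r=6 (perimeter = 2·8·6.000·sin(180°/8) = 36.74 mm); the 15×17 cube at (5, 1.5) contributes its full rectangle (perimeter 64.00 mm); the cube at (16, -2.5) is present — its section is the full 26×20.5 rectangle (perimeter 93.00 mm); Combining (union): the regions partially overlap (shared area 66.17 mm²), so the edge portions inside another operand are dropped and the merged outline is re-measured after clipping — boundary = 150.46 mm. So its perimeter = 150.46 mm. Layer 80 is larger (150.46 vs 36.74 mm).

layer 80 (z = 19.2 mm)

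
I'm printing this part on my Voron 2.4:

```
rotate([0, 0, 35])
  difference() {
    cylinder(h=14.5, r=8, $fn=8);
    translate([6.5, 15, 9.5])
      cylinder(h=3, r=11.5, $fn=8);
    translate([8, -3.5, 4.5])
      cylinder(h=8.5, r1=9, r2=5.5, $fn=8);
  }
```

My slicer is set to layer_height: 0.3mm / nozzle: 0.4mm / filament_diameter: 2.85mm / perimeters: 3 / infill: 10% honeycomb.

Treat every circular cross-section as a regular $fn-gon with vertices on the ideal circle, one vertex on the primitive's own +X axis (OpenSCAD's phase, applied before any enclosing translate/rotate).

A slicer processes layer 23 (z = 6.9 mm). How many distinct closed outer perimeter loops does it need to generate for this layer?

At z = 6.9 mm: the r=8 cylinder contributes a regular 8-gon of circumradius 8; the cylinder at (6.5, 15) does not reach this height (z outside [9.5, 12.5]); the cone at (8, -3.5) contributes a regular 8-gon of circumradius 8.012 (interpolated between r1=9 and r2=5.5 at t=0.282); After the difference (first − rest): starting from the r=8 cylinder, the cone at (8, -3.5) partially overlaps it — only the 55.51 mm² overlap (of its 181.55 mm²) is removed, clipping the outline — 1 connected region; (rotated 35° about Z; rotation is an isometry so areas/perimeters/island counts are preserved). The result has 1 disconnected region.

1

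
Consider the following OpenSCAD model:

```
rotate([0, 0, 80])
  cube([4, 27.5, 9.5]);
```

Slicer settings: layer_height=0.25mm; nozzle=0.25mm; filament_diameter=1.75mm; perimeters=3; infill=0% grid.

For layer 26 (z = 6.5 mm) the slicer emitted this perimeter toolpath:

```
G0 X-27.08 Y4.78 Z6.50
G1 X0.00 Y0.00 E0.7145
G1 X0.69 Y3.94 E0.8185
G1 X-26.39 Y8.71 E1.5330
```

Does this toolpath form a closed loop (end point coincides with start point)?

Start point (G0): (-27.08, 4.78). End point (last G1): the path does not return to the start — open.

no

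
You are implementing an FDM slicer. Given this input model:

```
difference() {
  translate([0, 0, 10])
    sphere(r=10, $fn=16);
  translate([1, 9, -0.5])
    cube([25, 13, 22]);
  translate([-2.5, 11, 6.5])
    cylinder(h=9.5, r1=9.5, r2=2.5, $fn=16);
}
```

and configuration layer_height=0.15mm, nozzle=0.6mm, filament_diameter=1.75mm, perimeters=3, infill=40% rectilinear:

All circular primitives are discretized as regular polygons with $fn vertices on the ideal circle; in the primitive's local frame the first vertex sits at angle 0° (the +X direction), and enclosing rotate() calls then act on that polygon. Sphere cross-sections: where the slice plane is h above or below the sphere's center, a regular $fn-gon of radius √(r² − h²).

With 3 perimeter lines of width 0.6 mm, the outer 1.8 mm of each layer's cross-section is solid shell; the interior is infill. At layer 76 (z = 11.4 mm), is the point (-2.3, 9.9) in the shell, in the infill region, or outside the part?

outside

At z = 11.4 mm: the sphere: section is a regular 16-gon, circumradius = √(r²−h²) = √(10²−1.4²) = 9.902; the cube at (1, 9) is present — its section is the full 25×13 rectangle; the cone at (-2.5, 11) (r1=9.5→r2=2.5) has section circumradius 5.889 here — a regular 16-gon; Subtracting the remaining from the first: starting from the r=10 sphere, the 25×13 cube at (1, 9) partially overlaps it — only the 1.20 mm² overlap (of its 325.00 mm²) is removed, clipping the outline; the cone at (-2.5, 11) partially overlaps it — only the 29.27 mm² overlap (of its 106.19 mm²) is removed, clipping the outline — 1 connected region. Overall, the cross-section is a single solid region. The nearest boundary edge runs (-2.50, 5.11)→(-0.25, 5.56); distance from the point to it = 4.66 mm. The point is not inside any of the regions above, so it lies outside the cross-section (4.66 mm from the nearest boundary).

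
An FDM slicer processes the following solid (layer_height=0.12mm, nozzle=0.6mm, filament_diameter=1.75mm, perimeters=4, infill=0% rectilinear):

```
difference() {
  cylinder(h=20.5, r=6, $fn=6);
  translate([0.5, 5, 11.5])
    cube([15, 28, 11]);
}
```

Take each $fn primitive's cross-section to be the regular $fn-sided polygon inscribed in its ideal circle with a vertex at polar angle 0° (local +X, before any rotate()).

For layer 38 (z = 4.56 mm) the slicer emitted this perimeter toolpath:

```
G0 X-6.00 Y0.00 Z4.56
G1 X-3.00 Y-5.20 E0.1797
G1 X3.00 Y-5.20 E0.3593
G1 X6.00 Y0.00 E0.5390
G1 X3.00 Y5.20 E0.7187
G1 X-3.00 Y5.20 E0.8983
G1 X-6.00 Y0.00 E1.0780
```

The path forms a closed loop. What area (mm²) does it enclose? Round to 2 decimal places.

93.60 mm²

Apply the shoelace formula to the sequence of (X, Y) vertices; enclosed area = 93.60 mm².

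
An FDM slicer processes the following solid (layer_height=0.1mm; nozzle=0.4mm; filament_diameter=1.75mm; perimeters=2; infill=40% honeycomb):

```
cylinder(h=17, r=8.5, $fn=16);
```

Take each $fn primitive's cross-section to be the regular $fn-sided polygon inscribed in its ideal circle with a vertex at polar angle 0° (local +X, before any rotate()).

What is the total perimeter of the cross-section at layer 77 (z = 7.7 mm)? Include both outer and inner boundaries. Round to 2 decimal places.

53.06 mm

At z = 7.7 mm: the r=8.5 cylinder contributes a regular 16-gon of circumradius 8.5 (perimeter = 2·16·8.500·sin(180°/16) = 53.06 mm). Overall, the cross-section is a single solid region. Total boundary length (outer) = 53.06 mm.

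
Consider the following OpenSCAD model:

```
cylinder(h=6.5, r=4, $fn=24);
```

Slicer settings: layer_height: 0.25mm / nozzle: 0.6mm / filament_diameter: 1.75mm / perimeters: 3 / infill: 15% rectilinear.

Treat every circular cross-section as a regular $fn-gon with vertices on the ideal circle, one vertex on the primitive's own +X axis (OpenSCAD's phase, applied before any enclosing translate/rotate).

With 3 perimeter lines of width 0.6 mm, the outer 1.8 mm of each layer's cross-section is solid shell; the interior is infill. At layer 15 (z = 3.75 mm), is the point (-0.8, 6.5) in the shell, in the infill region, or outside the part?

outside

At z = 3.75 mm: the cylinder: section is a regular 24-gon, circumradius r=4. Overall, the cross-section is a single solid region. The nearest boundary edge runs (0.00, 4.00)→(-1.04, 3.86); distance from the point to it = 2.58 mm. The point is not inside any of the regions above, so it lies outside the cross-section (2.58 mm from the nearest boundary).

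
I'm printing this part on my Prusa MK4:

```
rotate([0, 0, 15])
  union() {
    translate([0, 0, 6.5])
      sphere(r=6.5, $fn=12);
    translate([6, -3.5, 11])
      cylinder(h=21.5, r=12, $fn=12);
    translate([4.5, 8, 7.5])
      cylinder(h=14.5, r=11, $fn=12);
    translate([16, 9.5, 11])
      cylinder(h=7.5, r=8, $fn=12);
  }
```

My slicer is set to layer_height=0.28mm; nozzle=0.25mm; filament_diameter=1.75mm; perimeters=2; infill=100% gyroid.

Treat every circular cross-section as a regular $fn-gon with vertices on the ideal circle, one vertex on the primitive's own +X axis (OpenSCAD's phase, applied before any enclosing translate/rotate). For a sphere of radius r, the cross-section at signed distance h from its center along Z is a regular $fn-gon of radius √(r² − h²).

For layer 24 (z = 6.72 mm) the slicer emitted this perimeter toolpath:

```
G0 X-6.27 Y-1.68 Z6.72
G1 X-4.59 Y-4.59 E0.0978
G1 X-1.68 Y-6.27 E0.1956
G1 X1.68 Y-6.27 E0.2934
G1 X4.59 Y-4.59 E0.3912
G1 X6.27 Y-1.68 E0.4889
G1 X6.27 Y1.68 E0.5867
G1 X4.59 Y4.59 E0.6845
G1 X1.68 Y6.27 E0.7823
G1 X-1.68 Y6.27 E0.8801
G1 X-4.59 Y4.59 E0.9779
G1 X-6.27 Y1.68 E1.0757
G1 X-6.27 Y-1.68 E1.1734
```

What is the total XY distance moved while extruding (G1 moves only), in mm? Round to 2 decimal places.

Sum the Euclidean lengths of each G1 segment: total = 40.32 mm.

40.32 mm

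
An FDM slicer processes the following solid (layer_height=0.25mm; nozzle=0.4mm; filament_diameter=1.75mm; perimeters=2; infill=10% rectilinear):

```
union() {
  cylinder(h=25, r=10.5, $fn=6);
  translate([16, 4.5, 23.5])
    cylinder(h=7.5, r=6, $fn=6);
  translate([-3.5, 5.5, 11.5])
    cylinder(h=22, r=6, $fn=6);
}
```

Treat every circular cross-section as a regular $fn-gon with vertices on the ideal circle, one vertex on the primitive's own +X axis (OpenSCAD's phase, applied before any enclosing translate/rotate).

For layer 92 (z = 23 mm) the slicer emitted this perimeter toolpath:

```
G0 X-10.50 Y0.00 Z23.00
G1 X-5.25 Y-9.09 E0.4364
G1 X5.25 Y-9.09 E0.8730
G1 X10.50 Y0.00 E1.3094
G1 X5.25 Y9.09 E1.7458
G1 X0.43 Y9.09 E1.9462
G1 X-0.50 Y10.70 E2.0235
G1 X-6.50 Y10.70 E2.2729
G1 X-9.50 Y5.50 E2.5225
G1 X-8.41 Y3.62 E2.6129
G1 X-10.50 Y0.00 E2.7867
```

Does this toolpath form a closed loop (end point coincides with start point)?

Start point (G0): (-10.50, 0.00). End point (last G1): the path returns to the start — closed.

yes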